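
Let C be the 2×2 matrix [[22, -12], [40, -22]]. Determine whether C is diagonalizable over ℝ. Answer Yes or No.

Characteristic polynomial: p(s) = s^2 - 4 = (s - 2)(s + 2).
All 2 eigenvalues are distinct, so C is diagonalizable.

Yes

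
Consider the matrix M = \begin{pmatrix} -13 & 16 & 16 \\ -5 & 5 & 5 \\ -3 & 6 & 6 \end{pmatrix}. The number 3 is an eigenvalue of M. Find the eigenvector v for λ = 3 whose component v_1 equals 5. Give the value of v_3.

5

M − 3I = [[-16, 16, 16], [-5, 2, 5], [-3, 6, 3]].
Solving (M − 3I)v = 0 gives the eigenspace spanned by (5, 0, 5).
With v_1 = 5, v = (5, 0, 5), so v_3 = 5.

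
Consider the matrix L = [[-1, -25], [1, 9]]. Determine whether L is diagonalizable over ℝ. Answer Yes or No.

Characteristic polynomial: p(λ) = λ^2 - 8λ + 16 = (λ - 4)^2.
λ = 4 has algebraic multiplicity 2; rank(L − 4I) = 1, so geometric multiplicity = 1.
Geometric multiplicity < algebraic multiplicity, so L is not diagonalizable.

No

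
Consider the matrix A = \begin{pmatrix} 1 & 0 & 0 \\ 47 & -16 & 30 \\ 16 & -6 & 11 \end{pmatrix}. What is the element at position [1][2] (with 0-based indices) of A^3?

Characteristic polynomial: λ^3 + 4λ^2 - λ - 4 = (λ - 1)(λ + 1)(λ + 4), so the eigenvalues are -4, -1, 1.
λ=1: eigenvector (1, 1, -1).
λ=-4: eigenvector (0, 5, 2).
λ=-1: eigenvector (0, 2, 1).
P = [[1, 0, 0], [1, 5, 2], [-1, 2, 1]], D = diag(1, -4, -1), P⁻¹ = [[1, 0, 0], [-3, 1, -2], [7, -2, 5]].
A³ = P·diag(1, -64, -1)·P⁻¹ = [[1, 0, 0], [947, -316, 630], [376, -126, 251]].
The requested entry is 630.

630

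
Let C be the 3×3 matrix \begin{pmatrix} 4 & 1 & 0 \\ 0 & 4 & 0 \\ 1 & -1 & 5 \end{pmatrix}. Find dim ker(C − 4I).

1

C − 4I = [[0, 1, 0], [0, 0, 0], [1, -1, 1]].
This matrix has rank 2, so its null space has dimension 3 − 2 = 1.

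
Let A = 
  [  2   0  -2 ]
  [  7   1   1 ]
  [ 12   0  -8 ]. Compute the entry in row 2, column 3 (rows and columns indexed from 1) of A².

Characteristic polynomial: t^3 + 5t^2 + 2t - 8 = (t - 1)(t + 2)(t + 4), so the eigenvalues are -4, -2, 1.
t=-2: eigenvector (1, -3, 2).
t=1: eigenvector (0, 1, 0).
t=-4: eigenvector (1, -2, 3).
P = [[1, 0, 1], [-3, 1, -2], [2, 0, 3]], D = diag(-2, 1, -4), P⁻¹ = [[3, 0, -1], [5, 1, -1], [-2, 0, 1]].
A² = P·diag(4, 1, 16)·P⁻¹ = [[-20, 0, 12], [33, 1, -21], [-72, 0, 40]].
The requested entry is -21.

-21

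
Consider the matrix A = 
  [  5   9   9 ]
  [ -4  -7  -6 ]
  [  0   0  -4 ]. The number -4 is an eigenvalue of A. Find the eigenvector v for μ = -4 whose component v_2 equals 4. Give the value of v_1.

A + 4I = [[9, 9, 9], [-4, -3, -6], [0, 0, 0]].
Solving (A + 4I)v = 0 gives the eigenspace spanned by (-6, 4, 2).
With v_2 = 4, v = (-6, 4, 2), so v_1 = -6.

-6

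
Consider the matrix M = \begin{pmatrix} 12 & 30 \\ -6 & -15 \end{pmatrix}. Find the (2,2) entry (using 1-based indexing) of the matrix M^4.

Characteristic polynomial: s^2 + 3s = s(s + 3), so the eigenvalues are -3, 0.
s=0: eigenvector (5, -2).
s=-3: eigenvector (-2, 1).
P = [[5, -2], [-2, 1]], D = diag(0, -3), P⁻¹ = [[1, 2], [2, 5]].
M⁴ = P·diag(0, 81)·P⁻¹ = [[-324, -810], [162, 405]].
The requested entry is 405.

405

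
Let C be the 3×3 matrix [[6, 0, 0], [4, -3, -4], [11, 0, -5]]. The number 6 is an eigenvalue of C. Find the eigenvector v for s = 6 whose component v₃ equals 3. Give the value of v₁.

3

C − 6I = [[0, 0, 0], [4, -9, -4], [11, 0, -11]].
Solving (C − 6I)v = 0 gives the eigenspace spanned by (3, 0, 3).
With v₃ = 3, v = (3, 0, 3), so v₁ = 3.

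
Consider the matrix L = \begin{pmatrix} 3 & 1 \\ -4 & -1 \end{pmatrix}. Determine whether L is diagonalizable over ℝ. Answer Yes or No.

Characteristic polynomial: p(μ) = μ^2 - 2μ + 1 = (μ - 1)^2.
μ = 1 has algebraic multiplicity 2; rank(L − 1I) = 1, so geometric multiplicity = 1.
Geometric multiplicity < algebraic multiplicity, so L is not diagonalizable.

No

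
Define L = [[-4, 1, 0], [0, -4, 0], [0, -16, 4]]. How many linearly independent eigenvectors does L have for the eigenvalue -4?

L + 4I = [[0, 1, 0], [0, 0, 0], [0, -16, 8]].
This matrix has rank 2, so its null space has dimension 3 − 2 = 1.

1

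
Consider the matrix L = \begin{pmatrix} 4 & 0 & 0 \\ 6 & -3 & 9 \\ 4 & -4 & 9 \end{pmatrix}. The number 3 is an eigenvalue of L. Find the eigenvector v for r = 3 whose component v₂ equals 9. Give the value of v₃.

L − 3I = [[1, 0, 0], [6, -6, 9], [4, -4, 6]].
Solving (L − 3I)v = 0 gives the eigenspace spanned by (0, 9, 6).
With v₂ = 9, v = (0, 9, 6), so v₃ = 6.

6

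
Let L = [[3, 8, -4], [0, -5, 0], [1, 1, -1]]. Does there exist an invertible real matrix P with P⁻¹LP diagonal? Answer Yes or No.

Characteristic polynomial: p(s) = s^3 + 3s^2 - 9s + 5 = (s - 1)^2(s + 5).
s = 1 has algebraic multiplicity 2; rank(L − 1I) = 2, so geometric multiplicity = 1.
Geometric multiplicity < algebraic multiplicity, so L is not diagonalizable.

No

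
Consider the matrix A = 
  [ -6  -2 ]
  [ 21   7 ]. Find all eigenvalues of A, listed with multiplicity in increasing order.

Characteristic polynomial: p(r) = r^2 - r = r(r - 1).
Roots (with multiplicity): 0, 1.

0, 1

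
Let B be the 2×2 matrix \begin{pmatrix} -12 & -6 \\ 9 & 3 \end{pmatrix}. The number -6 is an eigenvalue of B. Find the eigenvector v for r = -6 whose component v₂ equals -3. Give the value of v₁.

B + 6I = [[-6, -6], [9, 9]].
Solving (B + 6I)v = 0 gives the eigenspace spanned by (3, -3).
With v₂ = -3, v = (3, -3), so v₁ = 3.

3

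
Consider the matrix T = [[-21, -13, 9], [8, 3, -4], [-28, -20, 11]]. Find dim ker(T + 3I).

1

T + 3I = [[-18, -13, 9], [8, 6, -4], [-28, -20, 14]].
This matrix has rank 2, so its null space has dimension 3 − 2 = 1.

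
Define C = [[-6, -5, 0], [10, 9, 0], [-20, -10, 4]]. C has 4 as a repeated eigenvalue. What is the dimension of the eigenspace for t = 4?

2

C − 4I = [[-10, -5, 0], [10, 5, 0], [-20, -10, 0]].
This matrix has rank 1, so its null space has dimension 3 − 1 = 2.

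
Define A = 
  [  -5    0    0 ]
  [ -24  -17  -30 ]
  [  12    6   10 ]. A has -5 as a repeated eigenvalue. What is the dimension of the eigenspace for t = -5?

A + 5I = [[0, 0, 0], [-24, -12, -30], [12, 6, 15]].
This matrix has rank 1, so its null space has dimension 3 − 1 = 2.

2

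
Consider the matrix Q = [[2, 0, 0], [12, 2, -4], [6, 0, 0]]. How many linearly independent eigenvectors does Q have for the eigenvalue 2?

2

Q − 2I = [[0, 0, 0], [12, 0, -4], [6, 0, -2]].
This matrix has rank 1, so its null space has dimension 3 − 1 = 2.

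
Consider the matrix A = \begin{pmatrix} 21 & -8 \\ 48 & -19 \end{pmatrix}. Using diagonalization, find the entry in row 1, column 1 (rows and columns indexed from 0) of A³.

Characteristic polynomial: r^2 - 2r - 15 = (r - 5)(r + 3), so the eigenvalues are -3, 5.
r=-3: eigenvector (1, 3).
r=5: eigenvector (-1, -2).
P = [[1, -1], [3, -2]], D = diag(-3, 5), P⁻¹ = [[-2, 1], [-3, 1]].
A³ = P·diag(-27, 125)·P⁻¹ = [[429, -152], [912, -331]].
The requested entry is -331.

-331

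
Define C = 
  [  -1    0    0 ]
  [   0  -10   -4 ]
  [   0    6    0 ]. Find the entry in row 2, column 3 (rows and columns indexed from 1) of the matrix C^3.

Characteristic polynomial: t^3 + 11t^2 + 34t + 24 = (t + 1)(t + 4)(t + 6), so the eigenvalues are -6, -4, -1.
t=-1: eigenvector (1, 0, 0).
t=-6: eigenvector (0, 1, -1).
t=-4: eigenvector (0, -2, 3).
P = [[1, 0, 0], [0, 1, -2], [0, -1, 3]], D = diag(-1, -6, -4), P⁻¹ = [[1, 0, 0], [0, 3, 2], [0, 1, 1]].
C³ = P·diag(-1, -216, -64)·P⁻¹ = [[-1, 0, 0], [0, -520, -304], [0, 456, 240]].
The requested entry is -304.

-304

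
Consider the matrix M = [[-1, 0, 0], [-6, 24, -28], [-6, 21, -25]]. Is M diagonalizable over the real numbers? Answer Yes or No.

Yes

Characteristic polynomial: p(λ) = λ^3 + 2λ^2 - 11λ - 12 = (λ - 3)(λ + 1)(λ + 4).
All 3 eigenvalues are distinct, so M is diagonalizable.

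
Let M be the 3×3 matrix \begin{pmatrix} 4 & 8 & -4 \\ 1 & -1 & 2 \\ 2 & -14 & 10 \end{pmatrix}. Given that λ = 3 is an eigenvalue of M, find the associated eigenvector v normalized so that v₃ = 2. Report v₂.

M − 3I = [[1, 8, -4], [1, -4, 2], [2, -14, 7]].
Solving (M − 3I)v = 0 gives the eigenspace spanned by (0, 1, 2).
With v₃ = 2, v = (0, 1, 2), so v₂ = 1.

1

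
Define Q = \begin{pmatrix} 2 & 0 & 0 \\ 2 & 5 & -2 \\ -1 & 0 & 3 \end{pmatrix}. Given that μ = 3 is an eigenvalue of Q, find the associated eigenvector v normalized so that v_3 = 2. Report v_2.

2

Q − 3I = [[-1, 0, 0], [2, 2, -2], [-1, 0, 0]].
Solving (Q − 3I)v = 0 gives the eigenspace spanned by (0, 2, 2).
With v_3 = 2, v = (0, 2, 2), so v_2 = 2.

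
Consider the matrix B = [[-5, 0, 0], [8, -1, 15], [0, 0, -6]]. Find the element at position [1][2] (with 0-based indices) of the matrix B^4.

-3885

Characteristic polynomial: λ^3 + 12λ^2 + 41λ + 30 = (λ + 1)(λ + 5)(λ + 6), so the eigenvalues are -6, -5, -1.
λ=-5: eigenvector (1, -2, 0).
λ=-6: eigenvector (0, -3, 1).
λ=-1: eigenvector (0, 1, 0).
P = [[1, 0, 0], [-2, -3, 1], [0, 1, 0]], D = diag(-5, -6, -1), P⁻¹ = [[1, 0, 0], [0, 0, 1], [2, 1, 3]].
B⁴ = P·diag(625, 1296, 1)·P⁻¹ = [[625, 0, 0], [-1248, 1, -3885], [0, 0, 1296]].
The requested entry is -3885.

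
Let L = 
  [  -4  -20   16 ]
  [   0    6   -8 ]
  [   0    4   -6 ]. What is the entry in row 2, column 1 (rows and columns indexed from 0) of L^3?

Characteristic polynomial: μ^3 + 4μ^2 - 4μ - 16 = (μ - 2)(μ + 2)(μ + 4), so the eigenvalues are -4, -2, 2.
μ=-4: eigenvector (1, 0, 0).
μ=2: eigenvector (-4, 2, 1).
μ=-2: eigenvector (-2, 1, 1).
P = [[1, -4, -2], [0, 2, 1], [0, 1, 1]], D = diag(-4, 2, -2), P⁻¹ = [[1, 2, 0], [0, 1, -1], [0, -1, 2]].
L³ = P·diag(-64, 8, -8)·P⁻¹ = [[-64, -176, 64], [0, 24, -32], [0, 16, -24]].
The requested entry is 16.

16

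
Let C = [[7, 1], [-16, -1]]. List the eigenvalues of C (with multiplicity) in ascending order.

Characteristic polynomial: p(t) = t^2 - 6t + 9 = (t - 3)^2.
Roots (with multiplicity): 3, 3.

3, 3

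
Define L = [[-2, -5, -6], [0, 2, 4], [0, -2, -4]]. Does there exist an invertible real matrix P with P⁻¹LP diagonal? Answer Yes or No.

No

Characteristic polynomial: p(λ) = λ^3 + 4λ^2 + 4λ = λ(λ + 2)^2.
λ = -2 has algebraic multiplicity 2; rank(L + 2I) = 2, so geometric multiplicity = 1.
Geometric multiplicity < algebraic multiplicity, so L is not diagonalizable.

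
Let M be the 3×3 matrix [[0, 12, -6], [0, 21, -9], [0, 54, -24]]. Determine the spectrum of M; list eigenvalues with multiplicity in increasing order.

-6, 0, 3

Characteristic polynomial: p(s) = s^3 + 3s^2 - 18s = s(s - 3)(s + 6).
Roots (with multiplicity): -6, 0, 3.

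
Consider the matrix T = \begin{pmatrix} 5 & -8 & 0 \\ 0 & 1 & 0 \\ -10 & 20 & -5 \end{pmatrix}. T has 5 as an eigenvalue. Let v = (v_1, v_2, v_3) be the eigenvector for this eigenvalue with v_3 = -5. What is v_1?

5

T − 5I = [[0, -8, 0], [0, -4, 0], [-10, 20, -10]].
Solving (T − 5I)v = 0 gives the eigenspace spanned by (5, 0, -5).
With v_3 = -5, v = (5, 0, -5), so v_1 = 5.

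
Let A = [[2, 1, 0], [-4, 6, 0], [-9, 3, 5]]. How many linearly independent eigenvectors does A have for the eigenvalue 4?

A − 4I = [[-2, 1, 0], [-4, 2, 0], [-9, 3, 1]].
This matrix has rank 2, so its null space has dimension 3 − 2 = 1.

1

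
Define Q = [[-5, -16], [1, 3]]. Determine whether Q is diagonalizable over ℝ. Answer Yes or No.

Characteristic polynomial: p(t) = t^2 + 2t + 1 = (t + 1)^2.
t = -1 has algebraic multiplicity 2; rank(Q + 1I) = 1, so geometric multiplicity = 1.
Geometric multiplicity < algebraic multiplicity, so Q is not diagonalizable.

No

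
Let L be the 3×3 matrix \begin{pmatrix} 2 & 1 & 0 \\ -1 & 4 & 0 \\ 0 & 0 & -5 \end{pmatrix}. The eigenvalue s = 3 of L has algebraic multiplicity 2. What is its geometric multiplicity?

1

L − 3I = [[-1, 1, 0], [-1, 1, 0], [0, 0, -8]].
This matrix has rank 2, so its null space has dimension 3 − 2 = 1.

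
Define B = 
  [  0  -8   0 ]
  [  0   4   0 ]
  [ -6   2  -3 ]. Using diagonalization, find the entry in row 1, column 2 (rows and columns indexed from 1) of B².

-32

Characteristic polynomial: s^3 - s^2 - 12s = s(s - 4)(s + 3), so the eigenvalues are -3, 0, 4.
s=0: eigenvector (1, 0, -2).
s=4: eigenvector (-2, 1, 2).
s=-3: eigenvector (0, 0, 1).
P = [[1, -2, 0], [0, 1, 0], [-2, 2, 1]], D = diag(0, 4, -3), P⁻¹ = [[1, 2, 0], [0, 1, 0], [2, 2, 1]].
B² = P·diag(0, 16, 9)·P⁻¹ = [[0, -32, 0], [0, 16, 0], [18, 50, 9]].
The requested entry is -32.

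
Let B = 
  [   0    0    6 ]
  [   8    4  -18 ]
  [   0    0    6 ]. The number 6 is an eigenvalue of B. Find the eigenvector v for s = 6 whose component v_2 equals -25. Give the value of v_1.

5

B − 6I = [[-6, 0, 6], [8, -2, -18], [0, 0, 0]].
Solving (B − 6I)v = 0 gives the eigenspace spanned by (5, -25, 5).
With v_2 = -25, v = (5, -25, 5), so v_1 = 5.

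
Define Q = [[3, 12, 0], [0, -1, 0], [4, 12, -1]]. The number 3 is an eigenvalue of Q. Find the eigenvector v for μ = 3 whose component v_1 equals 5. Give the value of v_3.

5

Q − 3I = [[0, 12, 0], [0, -4, 0], [4, 12, -4]].
Solving (Q − 3I)v = 0 gives the eigenspace spanned by (5, 0, 5).
With v_1 = 5, v = (5, 0, 5), so v_3 = 5.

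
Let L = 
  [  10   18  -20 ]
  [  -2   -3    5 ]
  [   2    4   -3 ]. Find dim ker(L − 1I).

1

L − 1I = [[9, 18, -20], [-2, -4, 5], [2, 4, -4]].
This matrix has rank 2, so its null space has dimension 3 − 2 = 1.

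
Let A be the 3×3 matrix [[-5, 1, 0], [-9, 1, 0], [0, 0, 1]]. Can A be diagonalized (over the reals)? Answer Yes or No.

Characteristic polynomial: p(λ) = λ^3 + 3λ^2 - 4 = (λ - 1)(λ + 2)^2.
λ = -2 has algebraic multiplicity 2; rank(A + 2I) = 2, so geometric multiplicity = 1.
Geometric multiplicity < algebraic multiplicity, so A is not diagonalizable.

No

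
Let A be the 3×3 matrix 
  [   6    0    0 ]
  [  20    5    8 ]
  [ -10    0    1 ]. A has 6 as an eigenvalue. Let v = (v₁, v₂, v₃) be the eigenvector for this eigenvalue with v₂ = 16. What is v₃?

-8

A − 6I = [[0, 0, 0], [20, -1, 8], [-10, 0, -5]].
Solving (A − 6I)v = 0 gives the eigenspace spanned by (4, 16, -8).
With v₂ = 16, v = (4, 16, -8), so v₃ = -8.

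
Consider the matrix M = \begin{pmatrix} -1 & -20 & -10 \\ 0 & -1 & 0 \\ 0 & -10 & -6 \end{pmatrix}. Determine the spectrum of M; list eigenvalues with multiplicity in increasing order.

-6, -1, -1

Characteristic polynomial: p(s) = s^3 + 8s^2 + 13s + 6 = (s + 1)^2(s + 6).
Roots (with multiplicity): -6, -1, -1.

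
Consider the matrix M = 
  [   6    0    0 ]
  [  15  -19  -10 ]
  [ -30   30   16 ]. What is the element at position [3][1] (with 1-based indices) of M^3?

Characteristic polynomial: s^3 - 3s^2 - 22s + 24 = (s - 6)(s - 1)(s + 4), so the eigenvalues are -4, 1, 6.
s=6: eigenvector (1, 3, -6).
s=1: eigenvector (0, 1, -2).
s=-4: eigenvector (0, 2, -3).
P = [[1, 0, 0], [3, 1, 2], [-6, -2, -3]], D = diag(6, 1, -4), P⁻¹ = [[1, 0, 0], [-3, -3, -2], [0, 2, 1]].
M³ = P·diag(216, 1, -64)·P⁻¹ = [[216, 0, 0], [645, -259, -130], [-1290, 390, 196]].
The requested entry is -1290.

-1290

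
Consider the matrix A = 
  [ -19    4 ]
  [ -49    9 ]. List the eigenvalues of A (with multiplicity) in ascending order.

Characteristic polynomial: p(λ) = λ^2 + 10λ + 25 = (λ + 5)^2.
Roots (with multiplicity): -5, -5.

-5, -5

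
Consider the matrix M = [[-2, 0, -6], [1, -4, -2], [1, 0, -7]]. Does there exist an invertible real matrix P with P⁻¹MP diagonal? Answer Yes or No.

Characteristic polynomial: p(r) = r^3 + 13r^2 + 56r + 80 = (r + 4)^2(r + 5).
r = -4 has algebraic multiplicity 2; rank(M + 4I) = 2, so geometric multiplicity = 1.
Geometric multiplicity < algebraic multiplicity, so M is not diagonalizable.

No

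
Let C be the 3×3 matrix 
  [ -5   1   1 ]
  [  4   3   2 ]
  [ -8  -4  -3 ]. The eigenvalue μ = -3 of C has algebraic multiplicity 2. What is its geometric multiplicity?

1

C + 3I = [[-2, 1, 1], [4, 6, 2], [-8, -4, 0]].
This matrix has rank 2, so its null space has dimension 3 − 2 = 1.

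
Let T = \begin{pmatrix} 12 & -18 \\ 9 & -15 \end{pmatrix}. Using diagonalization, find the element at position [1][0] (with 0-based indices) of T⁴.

Characteristic polynomial: s^2 + 3s - 18 = (s - 3)(s + 6), so the eigenvalues are -6, 3.
s=3: eigenvector (2, 1).
s=-6: eigenvector (1, 1).
P = [[2, 1], [1, 1]], D = diag(3, -6), P⁻¹ = [[1, -1], [-1, 2]].
T⁴ = P·diag(81, 1296)·P⁻¹ = [[-1134, 2430], [-1215, 2511]].
The requested entry is -1215.

-1215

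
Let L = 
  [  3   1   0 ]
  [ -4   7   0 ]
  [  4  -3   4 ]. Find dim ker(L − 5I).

1

L − 5I = [[-2, 1, 0], [-4, 2, 0], [4, -3, -1]].
This matrix has rank 2, so its null space has dimension 3 − 2 = 1.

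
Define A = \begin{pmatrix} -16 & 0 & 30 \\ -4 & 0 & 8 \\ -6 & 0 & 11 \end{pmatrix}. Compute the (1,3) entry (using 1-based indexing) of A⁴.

Characteristic polynomial: μ^3 + 5μ^2 + 4μ = μ(μ + 1)(μ + 4), so the eigenvalues are -4, -1, 0.
μ=-1: eigenvector (2, 0, 1).
μ=0: eigenvector (0, 1, 0).
μ=-4: eigenvector (5, 1, 2).
P = [[2, 0, 5], [0, 1, 1], [1, 0, 2]], D = diag(-1, 0, -4), P⁻¹ = [[-2, 0, 5], [-1, 1, 2], [1, 0, -2]].
A⁴ = P·diag(1, 0, 256)·P⁻¹ = [[1276, 0, -2550], [256, 0, -512], [510, 0, -1019]].
The requested entry is -2550.

-2550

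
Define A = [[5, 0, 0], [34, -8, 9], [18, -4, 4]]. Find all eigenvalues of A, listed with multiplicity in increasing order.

-2, -2, 5

Characteristic polynomial: p(λ) = λ^3 - λ^2 - 16λ - 20 = (λ - 5)(λ + 2)^2.
Roots (with multiplicity): -2, -2, 5.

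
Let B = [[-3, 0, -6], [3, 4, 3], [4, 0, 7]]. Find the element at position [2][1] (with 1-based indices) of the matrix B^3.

63

Characteristic polynomial: λ^3 - 8λ^2 + 19λ - 12 = (λ - 4)(λ - 3)(λ - 1), so the eigenvalues are 1, 3, 4.
λ=1: eigenvector (3, -1, -2).
λ=4: eigenvector (0, 1, 0).
λ=3: eigenvector (-1, 0, 1).
P = [[3, 0, -1], [-1, 1, 0], [-2, 0, 1]], D = diag(1, 4, 3), P⁻¹ = [[1, 0, 1], [1, 1, 1], [2, 0, 3]].
B³ = P·diag(1, 64, 27)·P⁻¹ = [[-51, 0, -78], [63, 64, 63], [52, 0, 79]].
The requested entry is 63.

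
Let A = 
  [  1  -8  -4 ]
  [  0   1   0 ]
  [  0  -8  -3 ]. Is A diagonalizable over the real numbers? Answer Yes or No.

Yes

Characteristic polynomial: p(λ) = λ^3 + λ^2 - 5λ + 3 = (λ - 1)^2(λ + 3).
λ = 1 has algebraic multiplicity 2; rank(A − 1I) = 1, so geometric multiplicity = 2.
Every eigenvalue has geometric = algebraic multiplicity, so A is diagonalizable.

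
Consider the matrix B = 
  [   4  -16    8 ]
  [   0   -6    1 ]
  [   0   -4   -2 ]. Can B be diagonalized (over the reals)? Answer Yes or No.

Characteristic polynomial: p(r) = r^3 + 4r^2 - 16r - 64 = (r - 4)(r + 4)^2.
r = -4 has algebraic multiplicity 2; rank(B + 4I) = 2, so geometric multiplicity = 1.
Geometric multiplicity < algebraic multiplicity, so B is not diagonalizable.

No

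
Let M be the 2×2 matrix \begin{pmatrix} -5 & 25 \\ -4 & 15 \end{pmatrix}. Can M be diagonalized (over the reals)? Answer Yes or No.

No

Characteristic polynomial: p(λ) = λ^2 - 10λ + 25 = (λ - 5)^2.
λ = 5 has algebraic multiplicity 2; rank(M − 5I) = 1, so geometric multiplicity = 1.
Geometric multiplicity < algebraic multiplicity, so M is not diagonalizable.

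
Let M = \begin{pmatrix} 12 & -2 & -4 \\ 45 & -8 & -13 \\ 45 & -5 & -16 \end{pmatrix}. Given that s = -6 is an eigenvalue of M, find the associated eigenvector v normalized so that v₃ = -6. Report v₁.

-2

M + 6I = [[18, -2, -4], [45, -2, -13], [45, -5, -10]].
Solving (M + 6I)v = 0 gives the eigenspace spanned by (-2, -6, -6).
With v₃ = -6, v = (-2, -6, -6), so v₁ = -2.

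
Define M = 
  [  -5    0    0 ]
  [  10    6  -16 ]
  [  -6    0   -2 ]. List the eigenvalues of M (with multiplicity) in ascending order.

-5, -2, 6

Characteristic polynomial: p(r) = r^3 + r^2 - 32r - 60 = (r - 6)(r + 2)(r + 5).
Roots (with multiplicity): -5, -2, 6.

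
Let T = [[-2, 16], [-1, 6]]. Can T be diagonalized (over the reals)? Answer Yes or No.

No

Characteristic polynomial: p(r) = r^2 - 4r + 4 = (r - 2)^2.
r = 2 has algebraic multiplicity 2; rank(T − 2I) = 1, so geometric multiplicity = 1.
Geometric multiplicity < algebraic multiplicity, so T is not diagonalizable.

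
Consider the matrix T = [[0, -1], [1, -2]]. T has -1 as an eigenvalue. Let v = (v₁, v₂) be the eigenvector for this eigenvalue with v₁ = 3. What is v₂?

3

T + 1I = [[1, -1], [1, -1]].
Solving (T + 1I)v = 0 gives the eigenspace spanned by (3, 3).
With v₁ = 3, v = (3, 3), so v₂ = 3.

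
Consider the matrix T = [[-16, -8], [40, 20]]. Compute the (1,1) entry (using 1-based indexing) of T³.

-256

Characteristic polynomial: μ^2 - 4μ = μ(μ - 4), so the eigenvalues are 0, 4.
μ=4: eigenvector (-2, 5).
μ=0: eigenvector (1, -2).
P = [[-2, 1], [5, -2]], D = diag(4, 0), P⁻¹ = [[2, 1], [5, 2]].
T³ = P·diag(64, 0)·P⁻¹ = [[-256, -128], [640, 320]].
The requested entry is -256.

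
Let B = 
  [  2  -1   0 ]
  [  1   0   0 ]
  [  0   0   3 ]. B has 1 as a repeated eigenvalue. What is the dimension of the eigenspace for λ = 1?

B − 1I = [[1, -1, 0], [1, -1, 0], [0, 0, 2]].
This matrix has rank 2, so its null space has dimension 3 − 2 = 1.

1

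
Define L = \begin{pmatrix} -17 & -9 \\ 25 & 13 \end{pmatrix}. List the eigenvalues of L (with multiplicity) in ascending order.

-2, -2

Characteristic polynomial: p(λ) = λ^2 + 4λ + 4 = (λ + 2)^2.
Roots (with multiplicity): -2, -2.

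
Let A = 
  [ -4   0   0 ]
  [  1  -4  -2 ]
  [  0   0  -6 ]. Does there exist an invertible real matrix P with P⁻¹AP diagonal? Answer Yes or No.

No

Characteristic polynomial: p(λ) = λ^3 + 14λ^2 + 64λ + 96 = (λ + 4)^2(λ + 6).
λ = -4 has algebraic multiplicity 2; rank(A + 4I) = 2, so geometric multiplicity = 1.
Geometric multiplicity < algebraic multiplicity, so A is not diagonalizable.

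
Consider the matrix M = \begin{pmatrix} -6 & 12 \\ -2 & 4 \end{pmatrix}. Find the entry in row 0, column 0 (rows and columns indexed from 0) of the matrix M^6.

192

Characteristic polynomial: λ^2 + 2λ = λ(λ + 2), so the eigenvalues are -2, 0.
λ=0: eigenvector (-2, -1).
λ=-2: eigenvector (3, 1).
P = [[-2, 3], [-1, 1]], D = diag(0, -2), P⁻¹ = [[1, -3], [1, -2]].
M⁶ = P·diag(0, 64)·P⁻¹ = [[192, -384], [64, -128]].
The requested entry is 192.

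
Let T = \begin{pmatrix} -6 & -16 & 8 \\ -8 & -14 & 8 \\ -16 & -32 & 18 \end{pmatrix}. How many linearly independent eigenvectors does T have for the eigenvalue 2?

T − 2I = [[-8, -16, 8], [-8, -16, 8], [-16, -32, 16]].
This matrix has rank 1, so its null space has dimension 3 − 1 = 2.

2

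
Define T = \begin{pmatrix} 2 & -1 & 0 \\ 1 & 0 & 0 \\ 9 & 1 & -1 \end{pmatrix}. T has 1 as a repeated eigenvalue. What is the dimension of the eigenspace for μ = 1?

T − 1I = [[1, -1, 0], [1, -1, 0], [9, 1, -2]].
This matrix has rank 2, so its null space has dimension 3 − 2 = 1.

1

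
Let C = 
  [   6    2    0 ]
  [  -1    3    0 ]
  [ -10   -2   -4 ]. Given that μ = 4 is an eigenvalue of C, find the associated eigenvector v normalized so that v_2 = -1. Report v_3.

C − 4I = [[2, 2, 0], [-1, -1, 0], [-10, -2, -8]].
Solving (C − 4I)v = 0 gives the eigenspace spanned by (1, -1, -1).
With v_2 = -1, v = (1, -1, -1), so v_3 = -1.

-1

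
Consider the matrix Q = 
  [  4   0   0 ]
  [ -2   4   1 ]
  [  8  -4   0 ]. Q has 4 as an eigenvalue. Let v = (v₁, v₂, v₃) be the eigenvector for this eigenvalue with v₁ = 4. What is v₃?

8

Q − 4I = [[0, 0, 0], [-2, 0, 1], [8, -4, -4]].
Solving (Q − 4I)v = 0 gives the eigenspace spanned by (4, 0, 8).
With v₁ = 4, v = (4, 0, 8), so v₃ = 8.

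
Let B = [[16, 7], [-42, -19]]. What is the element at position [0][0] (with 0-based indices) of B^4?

Characteristic polynomial: s^2 + 3s - 10 = (s - 2)(s + 5), so the eigenvalues are -5, 2.
s=2: eigenvector (-1, 2).
s=-5: eigenvector (1, -3).
P = [[-1, 1], [2, -3]], D = diag(2, -5), P⁻¹ = [[-3, -1], [-2, -1]].
B⁴ = P·diag(16, 625)·P⁻¹ = [[-1202, -609], [3654, 1843]].
The requested entry is -1202.

-1202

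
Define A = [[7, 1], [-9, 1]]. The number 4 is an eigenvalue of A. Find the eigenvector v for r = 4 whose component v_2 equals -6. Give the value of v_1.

2

A − 4I = [[3, 1], [-9, -3]].
Solving (A − 4I)v = 0 gives the eigenspace spanned by (2, -6).
With v_2 = -6, v = (2, -6), so v_1 = 2.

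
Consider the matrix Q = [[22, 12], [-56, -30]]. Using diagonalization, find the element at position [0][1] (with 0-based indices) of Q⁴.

Characteristic polynomial: t^2 + 8t + 12 = (t + 2)(t + 6), so the eigenvalues are -6, -2.
t=-2: eigenvector (1, -2).
t=-6: eigenvector (-3, 7).
P = [[1, -3], [-2, 7]], D = diag(-2, -6), P⁻¹ = [[7, 3], [2, 1]].
Q⁴ = P·diag(16, 1296)·P⁻¹ = [[-7664, -3840], [17920, 8976]].
The requested entry is -3840.

-3840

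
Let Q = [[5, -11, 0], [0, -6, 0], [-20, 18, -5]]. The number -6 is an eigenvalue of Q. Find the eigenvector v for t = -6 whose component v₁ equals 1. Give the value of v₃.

2

Q + 6I = [[11, -11, 0], [0, 0, 0], [-20, 18, 1]].
Solving (Q + 6I)v = 0 gives the eigenspace spanned by (1, 1, 2).
With v₁ = 1, v = (1, 1, 2), so v₃ = 2.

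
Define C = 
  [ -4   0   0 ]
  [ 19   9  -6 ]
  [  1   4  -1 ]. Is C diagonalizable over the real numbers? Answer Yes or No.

Yes

Characteristic polynomial: p(μ) = μ^3 - 4μ^2 - 17μ + 60 = (μ - 5)(μ - 3)(μ + 4).
All 3 eigenvalues are distinct, so C is diagonalizable.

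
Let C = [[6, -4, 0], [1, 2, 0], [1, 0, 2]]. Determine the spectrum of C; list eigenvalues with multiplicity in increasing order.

2, 4, 4

Characteristic polynomial: p(μ) = μ^3 - 10μ^2 + 32μ - 32 = (μ - 4)^2(μ - 2).
Roots (with multiplicity): 2, 4, 4.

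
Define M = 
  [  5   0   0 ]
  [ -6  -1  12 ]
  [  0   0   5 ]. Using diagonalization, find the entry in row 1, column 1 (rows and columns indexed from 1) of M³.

Characteristic polynomial: t^3 - 9t^2 + 15t + 25 = (t - 5)^2(t + 1), so the eigenvalues are -1, 5, 5.
t=-1: eigenvector (0, 1, 0).
t=5: eigenvector (2, 0, 1).
t=5: eigenvector (5, 1, 3).
P = [[0, 2, 5], [1, 0, 1], [0, 1, 3]], D = diag(-1, 5, 5), P⁻¹ = [[1, 1, -2], [3, 0, -5], [-1, 0, 2]].
M³ = P·diag(-1, 125, 125)·P⁻¹ = [[125, 0, 0], [-126, -1, 252], [0, 0, 125]].
The requested entry is 125.

125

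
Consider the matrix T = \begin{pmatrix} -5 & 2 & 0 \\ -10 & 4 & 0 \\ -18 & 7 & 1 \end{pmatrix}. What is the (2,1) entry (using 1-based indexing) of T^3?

Characteristic polynomial: μ^3 - μ = μ(μ - 1)(μ + 1), so the eigenvalues are -1, 0, 1.
μ=1: eigenvector (0, 0, 1).
μ=0: eigenvector (2, 5, 1).
μ=-1: eigenvector (1, 2, 2).
P = [[0, 2, 1], [0, 5, 2], [1, 1, 2]], D = diag(1, 0, -1), P⁻¹ = [[-8, 3, 1], [-2, 1, 0], [5, -2, 0]].
T³ = P·diag(1, 0, -1)·P⁻¹ = [[-5, 2, 0], [-10, 4, 0], [-18, 7, 1]].
The requested entry is -10.

-10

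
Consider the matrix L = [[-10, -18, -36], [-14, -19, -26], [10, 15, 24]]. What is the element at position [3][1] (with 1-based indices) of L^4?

-2590

Characteristic polynomial: μ^3 + 5μ^2 - 8μ - 12 = (μ - 2)(μ + 1)(μ + 6), so the eigenvalues are -6, -1, 2.
μ=2: eigenvector (-3, 2, 0).
μ=-1: eigenvector (-2, 3, -1).
μ=-6: eigenvector (0, -2, 1).
P = [[-3, -2, 0], [2, 3, -2], [0, -1, 1]], D = diag(2, -1, -6), P⁻¹ = [[1, 2, 4], [-2, -3, -6], [-2, -3, -5]].
L⁴ = P·diag(16, 1, 1296)·P⁻¹ = [[-44, -90, -180], [5210, 7831, 13070], [-2590, -3885, -6474]].
The requested entry is -2590.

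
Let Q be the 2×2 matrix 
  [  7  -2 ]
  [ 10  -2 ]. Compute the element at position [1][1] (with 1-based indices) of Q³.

103

Characteristic polynomial: λ^2 - 5λ + 6 = (λ - 3)(λ - 2), so the eigenvalues are 2, 3.
λ=2: eigenvector (2, 5).
λ=3: eigenvector (-1, -2).
P = [[2, -1], [5, -2]], D = diag(2, 3), P⁻¹ = [[-2, 1], [-5, 2]].
Q³ = P·diag(8, 27)·P⁻¹ = [[103, -38], [190, -68]].
The requested entry is 103.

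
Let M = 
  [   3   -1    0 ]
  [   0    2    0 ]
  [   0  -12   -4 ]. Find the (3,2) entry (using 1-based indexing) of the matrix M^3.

Characteristic polynomial: s^3 - s^2 - 14s + 24 = (s - 3)(s - 2)(s + 4), so the eigenvalues are -4, 2, 3.
s=3: eigenvector (1, 0, 0).
s=2: eigenvector (1, 1, -2).
s=-4: eigenvector (0, 0, 1).
P = [[1, 1, 0], [0, 1, 0], [0, -2, 1]], D = diag(3, 2, -4), P⁻¹ = [[1, -1, 0], [0, 1, 0], [0, 2, 1]].
M³ = P·diag(27, 8, -64)·P⁻¹ = [[27, -19, 0], [0, 8, 0], [0, -144, -64]].
The requested entry is -144.

-144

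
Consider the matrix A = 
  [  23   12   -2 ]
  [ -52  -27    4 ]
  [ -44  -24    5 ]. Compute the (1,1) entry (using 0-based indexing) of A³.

-243

Characteristic polynomial: λ^3 - λ^2 - 9λ + 9 = (λ - 3)(λ - 1)(λ + 3), so the eigenvalues are -3, 1, 3.
λ=3: eigenvector (1, -2, -2).
λ=1: eigenvector (1, -2, -1).
λ=-3: eigenvector (-2, 5, 4).
P = [[1, 1, -2], [-2, -2, 5], [-2, -1, 4]], D = diag(3, 1, -3), P⁻¹ = [[3, 2, -1], [2, 0, 1], [2, 1, 0]].
A³ = P·diag(27, 1, -27)·P⁻¹ = [[191, 108, -26], [-436, -243, 52], [-380, -216, 53]].
The requested entry is -243.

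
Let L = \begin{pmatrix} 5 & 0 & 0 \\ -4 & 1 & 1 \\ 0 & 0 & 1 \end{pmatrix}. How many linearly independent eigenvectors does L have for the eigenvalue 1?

1

L − 1I = [[4, 0, 0], [-4, 0, 1], [0, 0, 0]].
This matrix has rank 2, so its null space has dimension 3 − 2 = 1.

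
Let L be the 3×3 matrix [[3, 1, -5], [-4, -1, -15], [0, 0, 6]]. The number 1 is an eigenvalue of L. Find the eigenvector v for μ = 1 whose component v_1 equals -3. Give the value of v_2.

6

L − 1I = [[2, 1, -5], [-4, -2, -15], [0, 0, 5]].
Solving (L − 1I)v = 0 gives the eigenspace spanned by (-3, 6, 0).
With v_1 = -3, v = (-3, 6, 0), so v_2 = 6.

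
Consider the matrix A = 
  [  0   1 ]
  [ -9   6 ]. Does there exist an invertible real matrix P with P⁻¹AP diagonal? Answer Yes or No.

Characteristic polynomial: p(λ) = λ^2 - 6λ + 9 = (λ - 3)^2.
λ = 3 has algebraic multiplicity 2; rank(A − 3I) = 1, so geometric multiplicity = 1.
Geometric multiplicity < algebraic multiplicity, so A is not diagonalizable.

No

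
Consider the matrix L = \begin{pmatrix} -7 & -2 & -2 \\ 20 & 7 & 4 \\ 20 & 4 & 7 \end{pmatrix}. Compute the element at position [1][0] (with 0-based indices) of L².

80

Characteristic polynomial: μ^3 - 7μ^2 + 15μ - 9 = (μ - 3)^2(μ - 1), so the eigenvalues are 1, 3, 3.
μ=1: eigenvector (1, -2, -2).
μ=3: eigenvector (-1, 3, 2).
μ=3: eigenvector (-1, 2, 3).
P = [[1, -1, -1], [-2, 3, 2], [-2, 2, 3]], D = diag(1, 3, 3), P⁻¹ = [[5, 1, 1], [2, 1, 0], [2, 0, 1]].
L² = P·diag(1, 9, 9)·P⁻¹ = [[-31, -8, -8], [80, 25, 16], [80, 16, 25]].
The requested entry is 80.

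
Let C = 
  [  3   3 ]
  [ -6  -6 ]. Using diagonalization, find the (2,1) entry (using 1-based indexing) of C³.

-54

Characteristic polynomial: t^2 + 3t = t(t + 3), so the eigenvalues are -3, 0.
t=-3: eigenvector (-1, 2).
t=0: eigenvector (1, -1).
P = [[-1, 1], [2, -1]], D = diag(-3, 0), P⁻¹ = [[1, 1], [2, 1]].
C³ = P·diag(-27, 0)·P⁻¹ = [[27, 27], [-54, -54]].
The requested entry is -54.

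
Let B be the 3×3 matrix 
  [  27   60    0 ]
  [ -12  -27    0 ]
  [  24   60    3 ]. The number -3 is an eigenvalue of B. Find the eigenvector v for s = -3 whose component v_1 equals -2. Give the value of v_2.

1

B + 3I = [[30, 60, 0], [-12, -24, 0], [24, 60, 6]].
Solving (B + 3I)v = 0 gives the eigenspace spanned by (-2, 1, -2).
With v_1 = -2, v = (-2, 1, -2), so v_2 = 1.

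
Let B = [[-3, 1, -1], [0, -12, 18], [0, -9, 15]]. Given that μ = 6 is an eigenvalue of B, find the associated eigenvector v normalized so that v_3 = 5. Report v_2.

B − 6I = [[-9, 1, -1], [0, -18, 18], [0, -9, 9]].
Solving (B − 6I)v = 0 gives the eigenspace spanned by (0, 5, 5).
With v_3 = 5, v = (0, 5, 5), so v_2 = 5.

5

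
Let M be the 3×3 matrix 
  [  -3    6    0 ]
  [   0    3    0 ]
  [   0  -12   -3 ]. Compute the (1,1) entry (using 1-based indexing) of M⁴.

Characteristic polynomial: s^3 + 3s^2 - 9s - 27 = (s - 3)(s + 3)^2, so the eigenvalues are -3, -3, 3.
s=-3: eigenvector (1, 0, 2).
s=3: eigenvector (1, 1, -2).
s=-3: eigenvector (0, 0, 1).
P = [[1, 1, 0], [0, 1, 0], [2, -2, 1]], D = diag(-3, 3, -3), P⁻¹ = [[1, -1, 0], [0, 1, 0], [-2, 4, 1]].
M⁴ = P·diag(81, 81, 81)·P⁻¹ = [[81, 0, 0], [0, 81, 0], [0, 0, 81]].
The requested entry is 81.

81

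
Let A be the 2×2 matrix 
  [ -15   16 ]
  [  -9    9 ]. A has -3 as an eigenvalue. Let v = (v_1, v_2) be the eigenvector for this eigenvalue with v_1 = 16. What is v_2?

A + 3I = [[-12, 16], [-9, 12]].
Solving (A + 3I)v = 0 gives the eigenspace spanned by (16, 12).
With v_1 = 16, v = (16, 12), so v_2 = 12.

12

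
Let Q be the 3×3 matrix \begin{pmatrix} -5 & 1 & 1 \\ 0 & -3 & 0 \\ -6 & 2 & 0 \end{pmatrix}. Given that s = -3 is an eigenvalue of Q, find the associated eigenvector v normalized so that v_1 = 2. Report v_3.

4

Q + 3I = [[-2, 1, 1], [0, 0, 0], [-6, 2, 3]].
Solving (Q + 3I)v = 0 gives the eigenspace spanned by (2, 0, 4).
With v_1 = 2, v = (2, 0, 4), so v_3 = 4.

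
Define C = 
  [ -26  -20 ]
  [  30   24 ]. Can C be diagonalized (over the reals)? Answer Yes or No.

Characteristic polynomial: p(μ) = μ^2 + 2μ - 24 = (μ - 4)(μ + 6).
All 2 eigenvalues are distinct, so C is diagonalizable.

Yes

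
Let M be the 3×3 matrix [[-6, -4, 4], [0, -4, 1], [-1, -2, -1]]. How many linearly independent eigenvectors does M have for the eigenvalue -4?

1

M + 4I = [[-2, -4, 4], [0, 0, 1], [-1, -2, 3]].
This matrix has rank 2, so its null space has dimension 3 − 2 = 1.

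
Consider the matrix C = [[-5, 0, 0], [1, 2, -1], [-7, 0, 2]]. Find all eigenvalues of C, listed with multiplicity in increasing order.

Characteristic polynomial: p(r) = r^3 + r^2 - 16r + 20 = (r - 2)^2(r + 5).
Roots (with multiplicity): -5, 2, 2.

-5, 2, 2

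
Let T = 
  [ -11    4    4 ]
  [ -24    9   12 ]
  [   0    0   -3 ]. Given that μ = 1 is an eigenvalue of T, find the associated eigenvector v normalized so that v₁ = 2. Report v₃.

0

T − 1I = [[-12, 4, 4], [-24, 8, 12], [0, 0, -4]].
Solving (T − 1I)v = 0 gives the eigenspace spanned by (2, 6, 0).
With v₁ = 2, v = (2, 6, 0), so v₃ = 0.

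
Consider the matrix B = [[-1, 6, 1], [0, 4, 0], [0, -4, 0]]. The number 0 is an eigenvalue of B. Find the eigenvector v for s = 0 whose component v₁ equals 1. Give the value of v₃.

1

B = [[-1, 6, 1], [0, 4, 0], [0, -4, 0]].
Solving (B)v = 0 gives the eigenspace spanned by (1, 0, 1).
With v₁ = 1, v = (1, 0, 1), so v₃ = 1.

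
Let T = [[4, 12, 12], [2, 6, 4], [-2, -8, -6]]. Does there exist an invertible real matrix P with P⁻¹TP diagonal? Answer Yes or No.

Yes

Characteristic polynomial: p(μ) = μ^3 - 4μ^2 - 4μ + 16 = (μ - 4)(μ - 2)(μ + 2).
All 3 eigenvalues are distinct, so T is diagonalizable.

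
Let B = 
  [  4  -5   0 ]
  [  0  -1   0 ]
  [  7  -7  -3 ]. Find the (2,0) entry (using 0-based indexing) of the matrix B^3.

Characteristic polynomial: t^3 - 13t - 12 = (t - 4)(t + 1)(t + 3), so the eigenvalues are -3, -1, 4.
t=4: eigenvector (1, 0, 1).
t=-1: eigenvector (1, 1, 0).
t=-3: eigenvector (0, 0, 1).
P = [[1, 1, 0], [0, 1, 0], [1, 0, 1]], D = diag(4, -1, -3), P⁻¹ = [[1, -1, 0], [0, 1, 0], [-1, 1, 1]].
B³ = P·diag(64, -1, -27)·P⁻¹ = [[64, -65, 0], [0, -1, 0], [91, -91, -27]].
The requested entry is 91.

91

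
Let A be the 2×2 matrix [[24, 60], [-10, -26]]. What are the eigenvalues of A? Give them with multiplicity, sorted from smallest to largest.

-6, 4

Characteristic polynomial: p(r) = r^2 + 2r - 24 = (r - 4)(r + 6).
Roots (with multiplicity): -6, 4.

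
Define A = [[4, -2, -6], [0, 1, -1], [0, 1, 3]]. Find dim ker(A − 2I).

A − 2I = [[2, -2, -6], [0, -1, -1], [0, 1, 1]].
This matrix has rank 2, so its null space has dimension 3 − 2 = 1.

1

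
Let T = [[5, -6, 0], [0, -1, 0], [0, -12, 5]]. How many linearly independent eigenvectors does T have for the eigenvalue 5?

2

T − 5I = [[0, -6, 0], [0, -6, 0], [0, -12, 0]].
This matrix has rank 1, so its null space has dimension 3 − 1 = 2.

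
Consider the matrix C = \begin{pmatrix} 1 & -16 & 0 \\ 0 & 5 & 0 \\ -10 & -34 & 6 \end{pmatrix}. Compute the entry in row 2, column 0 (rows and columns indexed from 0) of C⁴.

Characteristic polynomial: t^3 - 12t^2 + 41t - 30 = (t - 6)(t - 5)(t - 1), so the eigenvalues are 1, 5, 6.
t=1: eigenvector (1, 0, 2).
t=5: eigenvector (-4, 1, -6).
t=6: eigenvector (0, 0, 1).
P = [[1, -4, 0], [0, 1, 0], [2, -6, 1]], D = diag(1, 5, 6), P⁻¹ = [[1, 4, 0], [0, 1, 0], [-2, -2, 1]].
C⁴ = P·diag(1, 625, 1296)·P⁻¹ = [[1, -2496, 0], [0, 625, 0], [-2590, -6334, 1296]].
The requested entry is -2590.

-2590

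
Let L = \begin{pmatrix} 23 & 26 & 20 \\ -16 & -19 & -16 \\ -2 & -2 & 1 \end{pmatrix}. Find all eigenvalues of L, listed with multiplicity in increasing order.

-3, 3, 5

Characteristic polynomial: p(t) = t^3 - 5t^2 - 9t + 45 = (t - 5)(t - 3)(t + 3).
Roots (with multiplicity): -3, 3, 5.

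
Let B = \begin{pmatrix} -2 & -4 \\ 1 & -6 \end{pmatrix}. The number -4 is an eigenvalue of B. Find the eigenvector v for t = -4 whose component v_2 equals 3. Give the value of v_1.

B + 4I = [[2, -4], [1, -2]].
Solving (B + 4I)v = 0 gives the eigenspace spanned by (6, 3).
With v_2 = 3, v = (6, 3), so v_1 = 6.

6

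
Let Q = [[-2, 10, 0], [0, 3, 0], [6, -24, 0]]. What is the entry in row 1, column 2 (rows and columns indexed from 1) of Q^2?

10

Characteristic polynomial: r^3 - r^2 - 6r = r(r - 3)(r + 2), so the eigenvalues are -2, 0, 3.
r=-2: eigenvector (1, 0, -3).
r=3: eigenvector (2, 1, -4).
r=0: eigenvector (0, 0, 1).
P = [[1, 2, 0], [0, 1, 0], [-3, -4, 1]], D = diag(-2, 3, 0), P⁻¹ = [[1, -2, 0], [0, 1, 0], [3, -2, 1]].
Q² = P·diag(4, 9, 0)·P⁻¹ = [[4, 10, 0], [0, 9, 0], [-12, -12, 0]].
The requested entry is 10.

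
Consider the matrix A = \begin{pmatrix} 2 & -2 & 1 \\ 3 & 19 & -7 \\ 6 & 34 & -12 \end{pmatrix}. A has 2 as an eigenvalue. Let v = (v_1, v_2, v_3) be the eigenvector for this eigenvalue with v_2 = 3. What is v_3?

A − 2I = [[0, -2, 1], [3, 17, -7], [6, 34, -14]].
Solving (A − 2I)v = 0 gives the eigenspace spanned by (-3, 3, 6).
With v_2 = 3, v = (-3, 3, 6), so v_3 = 6.

6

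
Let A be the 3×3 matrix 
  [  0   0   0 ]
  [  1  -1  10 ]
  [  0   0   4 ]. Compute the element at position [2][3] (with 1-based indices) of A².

30

Characteristic polynomial: λ^3 - 3λ^2 - 4λ = λ(λ - 4)(λ + 1), so the eigenvalues are -1, 0, 4.
λ=0: eigenvector (1, 1, 0).
λ=-1: eigenvector (0, 1, 0).
λ=4: eigenvector (0, 2, 1).
P = [[1, 0, 0], [1, 1, 2], [0, 0, 1]], D = diag(0, -1, 4), P⁻¹ = [[1, 0, 0], [-1, 1, -2], [0, 0, 1]].
A² = P·diag(0, 1, 16)·P⁻¹ = [[0, 0, 0], [-1, 1, 30], [0, 0, 16]].
The requested entry is 30.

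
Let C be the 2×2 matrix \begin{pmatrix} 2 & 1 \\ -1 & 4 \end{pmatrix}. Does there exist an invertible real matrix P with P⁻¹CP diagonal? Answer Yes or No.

No

Characteristic polynomial: p(s) = s^2 - 6s + 9 = (s - 3)^2.
s = 3 has algebraic multiplicity 2; rank(C − 3I) = 1, so geometric multiplicity = 1.
Geometric multiplicity < algebraic multiplicity, so C is not diagonalizable.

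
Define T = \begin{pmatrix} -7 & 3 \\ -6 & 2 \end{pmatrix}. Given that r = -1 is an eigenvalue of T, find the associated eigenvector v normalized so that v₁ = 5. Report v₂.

T + 1I = [[-6, 3], [-6, 3]].
Solving (T + 1I)v = 0 gives the eigenspace spanned by (5, 10).
With v₁ = 5, v = (5, 10), so v₂ = 10.

10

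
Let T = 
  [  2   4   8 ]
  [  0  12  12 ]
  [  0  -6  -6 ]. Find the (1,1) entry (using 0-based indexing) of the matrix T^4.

Characteristic polynomial: r^3 - 8r^2 + 12r = r(r - 6)(r - 2), so the eigenvalues are 0, 2, 6.
r=0: eigenvector (2, 1, -1).
r=2: eigenvector (1, 0, 0).
r=6: eigenvector (0, 2, -1).
P = [[2, 1, 0], [1, 0, 2], [-1, 0, -1]], D = diag(0, 2, 6), P⁻¹ = [[0, -1, -2], [1, 2, 4], [0, 1, 1]].
T⁴ = P·diag(0, 16, 1296)·P⁻¹ = [[16, 32, 64], [0, 2592, 2592], [0, -1296, -1296]].
The requested entry is 2592.

2592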